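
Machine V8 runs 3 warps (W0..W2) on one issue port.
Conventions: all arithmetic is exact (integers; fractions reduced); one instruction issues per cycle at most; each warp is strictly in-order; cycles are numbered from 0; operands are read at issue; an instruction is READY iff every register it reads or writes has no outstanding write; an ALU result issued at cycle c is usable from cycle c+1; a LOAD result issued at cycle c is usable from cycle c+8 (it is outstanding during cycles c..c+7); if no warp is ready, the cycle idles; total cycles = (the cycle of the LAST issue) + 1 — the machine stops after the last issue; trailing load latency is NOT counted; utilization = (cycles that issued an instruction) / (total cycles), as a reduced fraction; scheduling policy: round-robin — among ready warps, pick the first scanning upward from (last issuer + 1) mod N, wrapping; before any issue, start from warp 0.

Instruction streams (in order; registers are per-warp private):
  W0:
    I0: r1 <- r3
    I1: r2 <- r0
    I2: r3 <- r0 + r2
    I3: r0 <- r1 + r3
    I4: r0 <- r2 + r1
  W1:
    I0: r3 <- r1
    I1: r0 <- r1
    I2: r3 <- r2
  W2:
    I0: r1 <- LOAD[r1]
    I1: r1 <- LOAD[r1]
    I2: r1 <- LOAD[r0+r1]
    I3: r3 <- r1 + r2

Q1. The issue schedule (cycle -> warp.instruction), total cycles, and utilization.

cycle 0: W0.I0
cycle 1: W1.I0
cycle 2: W2.I0
cycle 3: W0.I1
cycle 4: W1.I1
cycle 5: W0.I2
cycle 6: W1.I2
cycle 7: W0.I3
cycle 8: W0.I4
cycle 9: idle
cycle 10: W2.I1
cycle 11: idle
cycle 12: idle
cycle 13: idle
cycle 14: idle
cycle 15: idle
cycle 16: idle
cycle 17: idle
cycle 18: W2.I2
cycle 19: idle
cycle 20: idle
cycle 21: idle
cycle 22: idle
cycle 23: idle
cycle 24: idle
cycle 25: idle
cycle 26: W2.I3

Answer: 27 cycles, utilization 4/9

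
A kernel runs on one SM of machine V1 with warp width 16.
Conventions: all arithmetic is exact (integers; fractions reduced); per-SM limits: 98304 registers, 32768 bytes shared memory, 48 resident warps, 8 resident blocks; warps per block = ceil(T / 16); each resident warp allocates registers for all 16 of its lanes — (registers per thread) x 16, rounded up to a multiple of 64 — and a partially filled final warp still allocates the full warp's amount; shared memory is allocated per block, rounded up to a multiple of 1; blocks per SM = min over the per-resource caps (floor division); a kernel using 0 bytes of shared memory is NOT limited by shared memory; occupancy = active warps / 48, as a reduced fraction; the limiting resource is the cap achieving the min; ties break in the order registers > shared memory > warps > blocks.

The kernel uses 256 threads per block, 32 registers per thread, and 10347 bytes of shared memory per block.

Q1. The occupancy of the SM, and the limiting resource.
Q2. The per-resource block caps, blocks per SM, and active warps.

Answer: occupancy 1, limited by shared memory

registers: 12 blocks
shared memory: 3 blocks
warps: 3 blocks
blocks: 8 blocks

Answer: 3 blocks, 48 active warps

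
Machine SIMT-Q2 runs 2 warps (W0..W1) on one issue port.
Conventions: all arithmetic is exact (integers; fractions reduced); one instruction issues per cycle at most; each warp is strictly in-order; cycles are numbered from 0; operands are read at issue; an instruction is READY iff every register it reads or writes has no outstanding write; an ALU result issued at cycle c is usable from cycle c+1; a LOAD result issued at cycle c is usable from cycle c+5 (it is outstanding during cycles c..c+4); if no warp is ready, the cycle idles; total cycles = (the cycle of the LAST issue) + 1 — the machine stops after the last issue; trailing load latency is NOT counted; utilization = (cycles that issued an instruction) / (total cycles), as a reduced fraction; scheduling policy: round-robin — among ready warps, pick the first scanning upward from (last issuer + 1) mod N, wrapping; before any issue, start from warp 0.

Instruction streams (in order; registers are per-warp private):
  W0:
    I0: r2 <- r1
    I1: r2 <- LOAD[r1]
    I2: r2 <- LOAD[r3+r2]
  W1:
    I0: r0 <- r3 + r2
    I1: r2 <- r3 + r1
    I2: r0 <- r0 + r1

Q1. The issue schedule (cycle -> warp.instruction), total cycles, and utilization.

cycle 0: W0.I0
cycle 1: W1.I0
cycle 2: W0.I1
cycle 3: W1.I1
cycle 4: W1.I2
cycle 5: idle
cycle 6: idle
cycle 7: W0.I2

Answer: 8 cycles, utilization 3/4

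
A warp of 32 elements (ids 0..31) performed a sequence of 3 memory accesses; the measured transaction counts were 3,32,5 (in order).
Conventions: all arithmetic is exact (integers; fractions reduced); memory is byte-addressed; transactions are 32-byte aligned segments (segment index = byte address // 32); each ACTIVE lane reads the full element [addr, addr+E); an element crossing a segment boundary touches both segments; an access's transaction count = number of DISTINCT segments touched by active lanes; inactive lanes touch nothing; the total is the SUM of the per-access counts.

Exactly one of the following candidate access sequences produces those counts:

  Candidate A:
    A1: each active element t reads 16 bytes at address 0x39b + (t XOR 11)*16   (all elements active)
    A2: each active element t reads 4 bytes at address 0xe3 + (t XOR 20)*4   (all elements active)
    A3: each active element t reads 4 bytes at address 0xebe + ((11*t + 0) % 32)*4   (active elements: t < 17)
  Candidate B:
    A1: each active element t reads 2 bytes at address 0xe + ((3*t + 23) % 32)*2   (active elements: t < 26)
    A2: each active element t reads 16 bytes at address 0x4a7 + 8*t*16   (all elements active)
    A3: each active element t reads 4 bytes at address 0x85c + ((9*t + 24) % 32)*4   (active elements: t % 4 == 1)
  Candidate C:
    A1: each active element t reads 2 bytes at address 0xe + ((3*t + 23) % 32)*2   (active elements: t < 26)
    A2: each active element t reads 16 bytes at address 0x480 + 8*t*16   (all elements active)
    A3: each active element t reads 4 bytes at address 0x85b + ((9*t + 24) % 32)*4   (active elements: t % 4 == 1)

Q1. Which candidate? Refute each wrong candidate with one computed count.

A: A1 gives 17 transactions, not 3
B: A3 gives 4 transactions, not 5
C: all counts match (3,32,5)

Answer: C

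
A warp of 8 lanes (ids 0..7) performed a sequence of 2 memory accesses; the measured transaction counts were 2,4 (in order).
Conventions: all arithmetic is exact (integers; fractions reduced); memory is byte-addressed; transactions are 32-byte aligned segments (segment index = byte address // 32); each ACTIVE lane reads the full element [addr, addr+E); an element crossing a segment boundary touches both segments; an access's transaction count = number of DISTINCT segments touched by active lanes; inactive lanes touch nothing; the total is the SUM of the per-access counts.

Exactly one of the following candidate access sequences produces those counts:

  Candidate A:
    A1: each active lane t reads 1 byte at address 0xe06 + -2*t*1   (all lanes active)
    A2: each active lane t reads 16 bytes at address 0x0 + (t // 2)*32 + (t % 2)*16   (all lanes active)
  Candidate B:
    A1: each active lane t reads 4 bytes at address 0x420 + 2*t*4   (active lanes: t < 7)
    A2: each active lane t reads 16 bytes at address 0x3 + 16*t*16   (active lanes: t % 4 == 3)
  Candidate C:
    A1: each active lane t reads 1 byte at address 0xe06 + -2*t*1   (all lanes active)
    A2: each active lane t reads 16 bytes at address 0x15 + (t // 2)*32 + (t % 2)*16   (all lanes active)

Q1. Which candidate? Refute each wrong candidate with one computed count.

B: A2 gives 2 transactions, not 4
C: A2 gives 5 transactions, not 4
A: all counts match (2,4)

Answer: A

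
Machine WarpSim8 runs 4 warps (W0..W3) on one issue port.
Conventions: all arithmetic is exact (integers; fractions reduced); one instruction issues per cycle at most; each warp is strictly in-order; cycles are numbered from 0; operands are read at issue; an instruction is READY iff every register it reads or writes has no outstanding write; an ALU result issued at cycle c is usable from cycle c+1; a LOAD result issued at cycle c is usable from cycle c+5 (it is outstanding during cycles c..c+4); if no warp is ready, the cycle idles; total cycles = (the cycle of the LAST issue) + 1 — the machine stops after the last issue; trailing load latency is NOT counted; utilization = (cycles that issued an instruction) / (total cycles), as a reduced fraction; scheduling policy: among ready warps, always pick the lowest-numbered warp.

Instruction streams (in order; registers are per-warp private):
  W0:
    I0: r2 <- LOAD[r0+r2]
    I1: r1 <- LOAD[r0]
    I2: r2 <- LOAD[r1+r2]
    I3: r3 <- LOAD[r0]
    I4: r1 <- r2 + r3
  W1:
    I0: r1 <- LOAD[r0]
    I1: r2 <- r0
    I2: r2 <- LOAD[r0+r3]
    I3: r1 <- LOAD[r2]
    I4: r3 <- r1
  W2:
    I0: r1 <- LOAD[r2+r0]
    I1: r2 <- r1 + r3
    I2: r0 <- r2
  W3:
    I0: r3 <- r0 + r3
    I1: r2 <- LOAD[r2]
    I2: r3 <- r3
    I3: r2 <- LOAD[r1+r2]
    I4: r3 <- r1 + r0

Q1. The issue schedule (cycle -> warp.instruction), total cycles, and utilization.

cycle 0: W0.I0
cycle 1: W0.I1
cycle 2: W1.I0
cycle 3: W1.I1
cycle 4: W1.I2
cycle 5: W2.I0
cycle 6: W0.I2
cycle 7: W0.I3
cycle 8: W3.I0
cycle 9: W1.I3
cycle 10: W2.I1
cycle 11: W2.I2
cycle 12: W0.I4
cycle 13: W3.I1
cycle 14: W1.I4
cycle 15: W3.I2
cycle 16: idle
cycle 17: idle
cycle 18: W3.I3
cycle 19: W3.I4

Answer: 20 cycles, utilization 9/10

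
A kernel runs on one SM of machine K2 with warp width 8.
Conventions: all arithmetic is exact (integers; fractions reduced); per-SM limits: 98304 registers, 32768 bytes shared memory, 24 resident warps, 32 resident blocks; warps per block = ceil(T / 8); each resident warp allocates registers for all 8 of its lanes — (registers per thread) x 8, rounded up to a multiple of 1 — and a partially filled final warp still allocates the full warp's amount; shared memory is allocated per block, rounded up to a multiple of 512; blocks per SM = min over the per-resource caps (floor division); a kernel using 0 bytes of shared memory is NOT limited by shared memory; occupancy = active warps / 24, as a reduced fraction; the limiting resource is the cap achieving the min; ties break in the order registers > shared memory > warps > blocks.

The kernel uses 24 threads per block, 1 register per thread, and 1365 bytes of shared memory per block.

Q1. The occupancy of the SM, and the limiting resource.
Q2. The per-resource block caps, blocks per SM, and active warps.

Answer: occupancy 1, limited by warps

registers: 4096 blocks
shared memory: 21 blocks
warps: 8 blocks
blocks: 32 blocks

Answer: 8 blocks, 24 active warps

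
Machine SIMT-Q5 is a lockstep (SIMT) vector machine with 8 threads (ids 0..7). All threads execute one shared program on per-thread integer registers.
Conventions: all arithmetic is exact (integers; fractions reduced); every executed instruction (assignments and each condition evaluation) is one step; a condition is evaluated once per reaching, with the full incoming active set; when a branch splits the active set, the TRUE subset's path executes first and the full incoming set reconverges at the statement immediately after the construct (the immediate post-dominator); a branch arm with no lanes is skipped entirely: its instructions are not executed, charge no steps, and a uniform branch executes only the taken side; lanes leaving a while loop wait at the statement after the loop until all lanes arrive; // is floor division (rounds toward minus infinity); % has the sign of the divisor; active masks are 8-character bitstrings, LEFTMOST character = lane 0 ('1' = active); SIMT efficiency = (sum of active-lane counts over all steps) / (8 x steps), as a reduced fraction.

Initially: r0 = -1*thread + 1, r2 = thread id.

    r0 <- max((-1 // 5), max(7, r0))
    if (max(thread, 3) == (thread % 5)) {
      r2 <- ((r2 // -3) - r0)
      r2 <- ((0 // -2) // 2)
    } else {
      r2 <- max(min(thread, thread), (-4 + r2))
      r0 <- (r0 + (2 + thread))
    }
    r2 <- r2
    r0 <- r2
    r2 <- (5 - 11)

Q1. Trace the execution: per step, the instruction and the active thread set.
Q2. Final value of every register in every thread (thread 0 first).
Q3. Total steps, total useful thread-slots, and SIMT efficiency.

step 0: r0 <- max((-1 // 5), max(7, r0)) 11111111
step 1: eval (max(thread, 3) == (thread % 5)) 11111111
step 2: r2 <- ((r2 // -3) - r0)      00011000
step 3: r2 <- ((0 // -2) // 2)       00011000
step 4: r2 <- max(min(thread, thread), (-4 + r2)) 11100111
step 5: r0 <- (r0 + (2 + thread))    11100111
step 6: r2 <- r2                     11111111
step 7: r0 <- r2                     11111111
step 8: r2 <- (5 - 11)               11111111

Answer: 9 steps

r0: 0,1,2,0,0,5,6,7
r2: -6,-6,-6,-6,-6,-6,-6,-6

steps = 9; useful = 56; efficiency = 56/72 = 7/9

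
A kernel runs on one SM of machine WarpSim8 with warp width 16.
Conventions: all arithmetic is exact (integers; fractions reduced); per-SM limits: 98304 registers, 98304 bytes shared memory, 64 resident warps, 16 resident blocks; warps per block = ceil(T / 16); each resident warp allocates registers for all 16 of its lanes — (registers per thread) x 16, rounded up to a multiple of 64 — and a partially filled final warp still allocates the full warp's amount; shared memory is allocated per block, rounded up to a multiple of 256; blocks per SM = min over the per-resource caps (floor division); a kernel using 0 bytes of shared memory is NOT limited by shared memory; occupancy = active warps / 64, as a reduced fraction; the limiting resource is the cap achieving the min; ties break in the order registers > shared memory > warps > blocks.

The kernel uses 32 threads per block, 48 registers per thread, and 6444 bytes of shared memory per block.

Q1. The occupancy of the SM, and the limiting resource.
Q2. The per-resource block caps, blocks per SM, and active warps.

Answer: occupancy 7/16, limited by shared memory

registers: 64 blocks
shared memory: 14 blocks
warps: 32 blocks
blocks: 16 blocks

Answer: 14 blocks, 28 active warps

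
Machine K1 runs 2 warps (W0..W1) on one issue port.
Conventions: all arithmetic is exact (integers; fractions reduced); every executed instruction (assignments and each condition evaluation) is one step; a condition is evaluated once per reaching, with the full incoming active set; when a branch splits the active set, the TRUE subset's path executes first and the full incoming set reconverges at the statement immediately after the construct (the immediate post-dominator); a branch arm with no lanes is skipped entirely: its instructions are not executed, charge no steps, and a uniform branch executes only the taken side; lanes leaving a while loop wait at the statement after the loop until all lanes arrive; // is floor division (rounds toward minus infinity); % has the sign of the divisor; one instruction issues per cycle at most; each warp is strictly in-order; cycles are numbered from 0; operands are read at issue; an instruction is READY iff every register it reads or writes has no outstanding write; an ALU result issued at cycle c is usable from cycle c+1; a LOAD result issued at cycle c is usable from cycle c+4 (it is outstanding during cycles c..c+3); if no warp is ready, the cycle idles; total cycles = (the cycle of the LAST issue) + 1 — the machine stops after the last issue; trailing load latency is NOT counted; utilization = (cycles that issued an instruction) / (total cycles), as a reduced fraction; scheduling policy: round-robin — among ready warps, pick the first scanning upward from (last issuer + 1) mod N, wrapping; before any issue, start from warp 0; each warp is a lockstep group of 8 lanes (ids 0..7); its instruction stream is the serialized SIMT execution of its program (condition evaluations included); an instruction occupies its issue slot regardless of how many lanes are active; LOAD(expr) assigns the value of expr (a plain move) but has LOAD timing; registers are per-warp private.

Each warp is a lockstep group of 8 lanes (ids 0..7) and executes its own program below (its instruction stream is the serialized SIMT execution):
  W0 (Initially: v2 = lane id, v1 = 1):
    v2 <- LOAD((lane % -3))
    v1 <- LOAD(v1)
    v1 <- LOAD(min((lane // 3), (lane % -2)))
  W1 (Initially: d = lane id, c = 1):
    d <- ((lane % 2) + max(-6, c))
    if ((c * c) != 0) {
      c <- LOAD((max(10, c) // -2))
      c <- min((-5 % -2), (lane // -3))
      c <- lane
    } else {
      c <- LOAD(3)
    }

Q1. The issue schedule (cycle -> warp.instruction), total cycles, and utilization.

cycle 0: W0.I0
cycle 1: W1.I0
cycle 2: W0.I1
cycle 3: W1.I1
cycle 4: W1.I2
cycle 5: idle
cycle 6: W0.I2
cycle 7: idle
cycle 8: W1.I3
cycle 9: W1.I4

Answer: 10 cycles, utilization 4/5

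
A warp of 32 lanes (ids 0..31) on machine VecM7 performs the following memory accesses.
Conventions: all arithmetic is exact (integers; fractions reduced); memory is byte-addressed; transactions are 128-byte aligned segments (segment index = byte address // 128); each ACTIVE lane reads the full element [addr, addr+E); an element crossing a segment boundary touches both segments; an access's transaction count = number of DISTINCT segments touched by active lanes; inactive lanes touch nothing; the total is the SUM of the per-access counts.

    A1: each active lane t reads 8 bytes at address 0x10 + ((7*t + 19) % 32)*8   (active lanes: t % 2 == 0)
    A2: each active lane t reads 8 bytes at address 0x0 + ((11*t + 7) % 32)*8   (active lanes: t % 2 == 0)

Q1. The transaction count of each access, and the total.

A1: 3 transactions
A2: 2 transactions

Answer: 3,2; total 5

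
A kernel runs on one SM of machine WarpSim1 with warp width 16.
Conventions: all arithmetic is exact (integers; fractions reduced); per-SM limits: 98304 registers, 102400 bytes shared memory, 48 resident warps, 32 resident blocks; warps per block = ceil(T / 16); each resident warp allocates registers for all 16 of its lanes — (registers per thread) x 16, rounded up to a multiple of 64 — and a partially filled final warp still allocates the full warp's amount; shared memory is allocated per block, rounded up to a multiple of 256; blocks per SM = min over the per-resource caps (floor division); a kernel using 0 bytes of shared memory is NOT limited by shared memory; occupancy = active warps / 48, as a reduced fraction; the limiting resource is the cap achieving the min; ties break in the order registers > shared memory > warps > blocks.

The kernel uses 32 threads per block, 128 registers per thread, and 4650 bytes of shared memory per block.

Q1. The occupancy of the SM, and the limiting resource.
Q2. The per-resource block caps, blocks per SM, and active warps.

Answer: occupancy 7/8, limited by shared memory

registers: 24 blocks
shared memory: 21 blocks
warps: 24 blocks
blocks: 32 blocks

Answer: 21 blocks, 42 active warps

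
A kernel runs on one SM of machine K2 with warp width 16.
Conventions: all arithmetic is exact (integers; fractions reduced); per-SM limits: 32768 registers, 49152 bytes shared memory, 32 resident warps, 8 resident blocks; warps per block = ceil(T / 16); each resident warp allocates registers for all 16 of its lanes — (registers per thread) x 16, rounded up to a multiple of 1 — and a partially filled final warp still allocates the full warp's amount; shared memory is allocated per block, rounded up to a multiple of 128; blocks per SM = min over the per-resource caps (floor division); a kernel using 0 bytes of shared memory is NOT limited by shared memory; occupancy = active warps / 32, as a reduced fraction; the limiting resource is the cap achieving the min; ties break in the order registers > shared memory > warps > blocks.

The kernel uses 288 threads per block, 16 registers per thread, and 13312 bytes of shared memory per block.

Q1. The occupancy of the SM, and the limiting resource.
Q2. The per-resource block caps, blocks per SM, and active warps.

Answer: occupancy 9/16, limited by warps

registers: 7 blocks
shared memory: 3 blocks
warps: 1 block
blocks: 8 blocks

Answer: 1 block, 18 active warps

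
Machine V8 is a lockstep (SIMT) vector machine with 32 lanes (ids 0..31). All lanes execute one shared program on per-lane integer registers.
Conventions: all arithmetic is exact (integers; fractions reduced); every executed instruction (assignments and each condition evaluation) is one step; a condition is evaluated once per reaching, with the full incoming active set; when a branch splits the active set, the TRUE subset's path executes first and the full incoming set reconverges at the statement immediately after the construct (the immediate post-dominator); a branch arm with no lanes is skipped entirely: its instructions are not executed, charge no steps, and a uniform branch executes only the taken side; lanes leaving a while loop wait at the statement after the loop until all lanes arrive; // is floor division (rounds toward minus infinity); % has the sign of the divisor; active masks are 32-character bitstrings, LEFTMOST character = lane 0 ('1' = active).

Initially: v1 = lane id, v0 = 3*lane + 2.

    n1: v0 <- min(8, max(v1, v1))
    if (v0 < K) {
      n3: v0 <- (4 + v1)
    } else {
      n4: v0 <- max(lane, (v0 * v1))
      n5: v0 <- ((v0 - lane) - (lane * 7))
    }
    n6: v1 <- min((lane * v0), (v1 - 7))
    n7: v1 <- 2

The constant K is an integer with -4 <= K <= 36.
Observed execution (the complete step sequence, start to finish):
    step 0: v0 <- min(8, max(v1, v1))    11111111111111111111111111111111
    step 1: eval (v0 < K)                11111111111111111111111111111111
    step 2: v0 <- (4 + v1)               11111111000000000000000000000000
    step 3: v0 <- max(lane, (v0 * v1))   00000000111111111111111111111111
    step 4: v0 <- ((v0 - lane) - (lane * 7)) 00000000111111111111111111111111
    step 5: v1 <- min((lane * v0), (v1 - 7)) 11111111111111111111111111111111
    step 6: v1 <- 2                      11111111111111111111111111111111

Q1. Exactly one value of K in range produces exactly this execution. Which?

Answer: K = 8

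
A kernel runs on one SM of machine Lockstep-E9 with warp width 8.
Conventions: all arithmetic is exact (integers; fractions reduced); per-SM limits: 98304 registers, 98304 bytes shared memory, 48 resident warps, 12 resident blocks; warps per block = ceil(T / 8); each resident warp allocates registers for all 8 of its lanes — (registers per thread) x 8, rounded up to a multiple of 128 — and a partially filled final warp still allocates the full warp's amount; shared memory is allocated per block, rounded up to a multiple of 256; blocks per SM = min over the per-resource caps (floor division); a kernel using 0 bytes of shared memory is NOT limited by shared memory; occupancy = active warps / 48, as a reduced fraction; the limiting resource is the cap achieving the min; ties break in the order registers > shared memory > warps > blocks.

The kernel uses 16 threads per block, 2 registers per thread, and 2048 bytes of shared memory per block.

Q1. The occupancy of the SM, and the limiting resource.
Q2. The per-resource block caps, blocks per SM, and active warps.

Answer: occupancy 1/2, limited by blocks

registers: 384 blocks
shared memory: 48 blocks
warps: 24 blocks
blocks: 12 blocks

Answer: 12 blocks, 24 active warps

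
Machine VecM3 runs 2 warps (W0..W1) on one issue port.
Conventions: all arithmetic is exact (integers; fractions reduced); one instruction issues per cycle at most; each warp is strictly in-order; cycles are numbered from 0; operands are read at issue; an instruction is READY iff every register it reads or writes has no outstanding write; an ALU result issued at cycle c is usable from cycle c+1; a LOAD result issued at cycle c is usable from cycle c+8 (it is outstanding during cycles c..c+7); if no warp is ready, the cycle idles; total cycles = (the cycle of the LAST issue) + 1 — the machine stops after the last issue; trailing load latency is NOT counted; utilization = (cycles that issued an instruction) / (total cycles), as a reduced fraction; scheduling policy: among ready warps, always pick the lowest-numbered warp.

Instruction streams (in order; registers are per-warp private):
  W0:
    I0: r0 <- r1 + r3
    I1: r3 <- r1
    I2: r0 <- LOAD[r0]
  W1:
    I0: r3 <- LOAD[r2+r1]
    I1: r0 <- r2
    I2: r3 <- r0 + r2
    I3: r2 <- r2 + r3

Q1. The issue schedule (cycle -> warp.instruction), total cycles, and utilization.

cycle 0: W0.I0
cycle 1: W0.I1
cycle 2: W0.I2
cycle 3: W1.I0
cycle 4: W1.I1
cycle 5: idle
cycle 6: idle
cycle 7: idle
cycle 8: idle
cycle 9: idle
cycle 10: idle
cycle 11: W1.I2
cycle 12: W1.I3

Answer: 13 cycles, utilization 7/13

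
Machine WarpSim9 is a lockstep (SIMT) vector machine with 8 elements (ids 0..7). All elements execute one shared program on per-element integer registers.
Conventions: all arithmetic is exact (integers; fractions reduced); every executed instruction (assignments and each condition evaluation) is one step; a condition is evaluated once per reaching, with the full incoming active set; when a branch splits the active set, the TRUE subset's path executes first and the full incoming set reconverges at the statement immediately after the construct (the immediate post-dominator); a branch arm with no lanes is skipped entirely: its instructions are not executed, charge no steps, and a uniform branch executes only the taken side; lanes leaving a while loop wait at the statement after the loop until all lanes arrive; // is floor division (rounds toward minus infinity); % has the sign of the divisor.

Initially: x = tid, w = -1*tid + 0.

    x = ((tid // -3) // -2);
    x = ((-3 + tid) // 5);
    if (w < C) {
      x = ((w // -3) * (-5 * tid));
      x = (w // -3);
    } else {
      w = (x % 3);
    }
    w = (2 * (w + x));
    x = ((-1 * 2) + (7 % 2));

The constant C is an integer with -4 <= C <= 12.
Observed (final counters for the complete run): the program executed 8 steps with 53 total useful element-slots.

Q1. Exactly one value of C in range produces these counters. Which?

Answer: C = -2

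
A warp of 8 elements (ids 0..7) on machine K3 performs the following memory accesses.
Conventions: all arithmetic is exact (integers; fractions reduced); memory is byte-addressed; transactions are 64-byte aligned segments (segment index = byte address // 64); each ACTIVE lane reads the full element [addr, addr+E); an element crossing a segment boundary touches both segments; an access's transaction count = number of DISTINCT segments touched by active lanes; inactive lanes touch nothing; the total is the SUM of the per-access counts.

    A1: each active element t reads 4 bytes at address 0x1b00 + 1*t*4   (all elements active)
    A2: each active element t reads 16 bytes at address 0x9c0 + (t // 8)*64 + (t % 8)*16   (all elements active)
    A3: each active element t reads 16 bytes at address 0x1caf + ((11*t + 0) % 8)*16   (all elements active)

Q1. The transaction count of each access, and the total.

A1: 1 transaction
A2: 2 transactions
A3: 3 transactions

Answer: 1,2,3; total 6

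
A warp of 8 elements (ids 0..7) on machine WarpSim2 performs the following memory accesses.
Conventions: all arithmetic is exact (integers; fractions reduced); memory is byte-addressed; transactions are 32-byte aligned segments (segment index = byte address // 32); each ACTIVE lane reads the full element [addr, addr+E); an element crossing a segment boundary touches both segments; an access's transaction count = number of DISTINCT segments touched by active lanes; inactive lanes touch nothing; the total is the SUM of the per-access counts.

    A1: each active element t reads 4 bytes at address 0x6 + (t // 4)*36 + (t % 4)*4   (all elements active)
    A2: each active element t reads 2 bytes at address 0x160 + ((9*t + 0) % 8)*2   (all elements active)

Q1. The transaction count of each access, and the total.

A1: 2 transactions
A2: 1 transaction

Answer: 2,1; total 3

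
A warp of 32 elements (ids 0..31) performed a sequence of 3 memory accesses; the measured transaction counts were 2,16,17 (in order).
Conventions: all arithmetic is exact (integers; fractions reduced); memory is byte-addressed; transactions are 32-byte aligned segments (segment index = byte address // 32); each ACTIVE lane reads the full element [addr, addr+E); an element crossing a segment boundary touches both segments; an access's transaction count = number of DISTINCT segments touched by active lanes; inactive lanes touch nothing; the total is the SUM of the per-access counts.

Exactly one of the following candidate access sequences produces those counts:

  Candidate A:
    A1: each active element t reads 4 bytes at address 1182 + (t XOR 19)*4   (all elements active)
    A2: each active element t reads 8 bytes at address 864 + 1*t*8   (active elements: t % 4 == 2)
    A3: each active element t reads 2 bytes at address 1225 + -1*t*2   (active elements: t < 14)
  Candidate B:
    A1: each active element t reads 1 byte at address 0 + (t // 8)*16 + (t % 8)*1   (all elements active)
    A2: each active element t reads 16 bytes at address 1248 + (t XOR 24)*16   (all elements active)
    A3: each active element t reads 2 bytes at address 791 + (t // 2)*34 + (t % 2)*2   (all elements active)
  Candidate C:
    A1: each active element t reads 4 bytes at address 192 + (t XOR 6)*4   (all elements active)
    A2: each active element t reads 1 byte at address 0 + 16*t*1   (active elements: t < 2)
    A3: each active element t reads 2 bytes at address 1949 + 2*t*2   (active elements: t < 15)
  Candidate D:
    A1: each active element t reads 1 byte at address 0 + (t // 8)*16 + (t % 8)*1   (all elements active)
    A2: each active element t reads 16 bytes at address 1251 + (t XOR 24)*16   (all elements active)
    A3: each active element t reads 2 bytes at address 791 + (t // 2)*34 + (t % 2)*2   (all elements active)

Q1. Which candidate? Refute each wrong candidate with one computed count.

A: A1 gives 5 transactions, not 2
C: A1 gives 4 transactions, not 2
D: A2 gives 17 transactions, not 16
B: all counts match (2,16,17)

Answer: B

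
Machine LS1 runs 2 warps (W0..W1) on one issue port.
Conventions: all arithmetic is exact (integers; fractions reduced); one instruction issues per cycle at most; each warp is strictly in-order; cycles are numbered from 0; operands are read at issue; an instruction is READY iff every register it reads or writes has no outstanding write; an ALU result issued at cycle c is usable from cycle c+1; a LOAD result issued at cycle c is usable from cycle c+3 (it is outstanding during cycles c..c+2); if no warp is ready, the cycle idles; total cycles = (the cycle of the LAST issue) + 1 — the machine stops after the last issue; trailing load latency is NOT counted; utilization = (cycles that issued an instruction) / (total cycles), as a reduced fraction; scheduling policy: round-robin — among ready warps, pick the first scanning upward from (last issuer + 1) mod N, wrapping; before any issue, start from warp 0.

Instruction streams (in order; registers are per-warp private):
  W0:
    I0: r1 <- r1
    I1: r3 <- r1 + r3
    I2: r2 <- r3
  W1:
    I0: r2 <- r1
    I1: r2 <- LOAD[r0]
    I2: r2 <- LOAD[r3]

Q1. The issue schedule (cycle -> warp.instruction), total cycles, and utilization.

cycle 0: W0.I0
cycle 1: W1.I0
cycle 2: W0.I1
cycle 3: W1.I1
cycle 4: W0.I2
cycle 5: idle
cycle 6: W1.I2

Answer: 7 cycles, utilization 6/7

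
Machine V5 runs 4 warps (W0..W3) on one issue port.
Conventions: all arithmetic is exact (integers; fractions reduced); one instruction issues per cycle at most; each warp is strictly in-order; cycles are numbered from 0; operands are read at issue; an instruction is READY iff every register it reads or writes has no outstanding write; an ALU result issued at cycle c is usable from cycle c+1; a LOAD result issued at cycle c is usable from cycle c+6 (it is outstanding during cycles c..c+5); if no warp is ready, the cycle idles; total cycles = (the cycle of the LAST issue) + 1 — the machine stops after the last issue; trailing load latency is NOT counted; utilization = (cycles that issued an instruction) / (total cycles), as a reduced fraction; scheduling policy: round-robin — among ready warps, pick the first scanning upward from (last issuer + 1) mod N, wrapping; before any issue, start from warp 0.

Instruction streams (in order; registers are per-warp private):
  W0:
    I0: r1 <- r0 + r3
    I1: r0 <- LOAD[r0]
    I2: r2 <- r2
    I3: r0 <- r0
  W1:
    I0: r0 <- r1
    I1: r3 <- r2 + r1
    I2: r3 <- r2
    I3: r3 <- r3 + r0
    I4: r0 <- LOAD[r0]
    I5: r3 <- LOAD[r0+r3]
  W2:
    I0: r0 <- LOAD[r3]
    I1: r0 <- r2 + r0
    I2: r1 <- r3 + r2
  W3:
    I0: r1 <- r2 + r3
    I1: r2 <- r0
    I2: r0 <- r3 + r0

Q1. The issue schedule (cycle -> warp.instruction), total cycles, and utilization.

cycle 0: W0.I0
cycle 1: W1.I0
cycle 2: W2.I0
cycle 3: W3.I0
cycle 4: W0.I1
cycle 5: W1.I1
cycle 6: W3.I1
cycle 7: W0.I2
cycle 8: W1.I2
cycle 9: W2.I1
cycle 10: W3.I2
cycle 11: W0.I3
cycle 12: W1.I3
cycle 13: W2.I2
cycle 14: W1.I4
cycle 15: idle
cycle 16: idle
cycle 17: idle
cycle 18: idle
cycle 19: idle
cycle 20: W1.I5

Answer: 21 cycles, utilization 16/21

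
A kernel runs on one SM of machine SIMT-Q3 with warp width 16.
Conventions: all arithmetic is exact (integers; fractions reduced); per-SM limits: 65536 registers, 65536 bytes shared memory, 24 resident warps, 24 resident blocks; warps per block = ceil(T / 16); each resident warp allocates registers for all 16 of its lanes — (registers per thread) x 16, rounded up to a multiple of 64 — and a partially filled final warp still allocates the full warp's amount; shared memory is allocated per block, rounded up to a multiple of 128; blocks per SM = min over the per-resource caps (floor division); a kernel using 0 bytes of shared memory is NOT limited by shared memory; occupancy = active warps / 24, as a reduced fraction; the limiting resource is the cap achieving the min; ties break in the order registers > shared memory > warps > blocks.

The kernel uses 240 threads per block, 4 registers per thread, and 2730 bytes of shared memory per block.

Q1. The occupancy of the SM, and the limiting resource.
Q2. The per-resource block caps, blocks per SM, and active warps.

Answer: occupancy 5/8, limited by warps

registers: 68 blocks
shared memory: 23 blocks
warps: 1 block
blocks: 24 blocks

Answer: 1 block, 15 active warps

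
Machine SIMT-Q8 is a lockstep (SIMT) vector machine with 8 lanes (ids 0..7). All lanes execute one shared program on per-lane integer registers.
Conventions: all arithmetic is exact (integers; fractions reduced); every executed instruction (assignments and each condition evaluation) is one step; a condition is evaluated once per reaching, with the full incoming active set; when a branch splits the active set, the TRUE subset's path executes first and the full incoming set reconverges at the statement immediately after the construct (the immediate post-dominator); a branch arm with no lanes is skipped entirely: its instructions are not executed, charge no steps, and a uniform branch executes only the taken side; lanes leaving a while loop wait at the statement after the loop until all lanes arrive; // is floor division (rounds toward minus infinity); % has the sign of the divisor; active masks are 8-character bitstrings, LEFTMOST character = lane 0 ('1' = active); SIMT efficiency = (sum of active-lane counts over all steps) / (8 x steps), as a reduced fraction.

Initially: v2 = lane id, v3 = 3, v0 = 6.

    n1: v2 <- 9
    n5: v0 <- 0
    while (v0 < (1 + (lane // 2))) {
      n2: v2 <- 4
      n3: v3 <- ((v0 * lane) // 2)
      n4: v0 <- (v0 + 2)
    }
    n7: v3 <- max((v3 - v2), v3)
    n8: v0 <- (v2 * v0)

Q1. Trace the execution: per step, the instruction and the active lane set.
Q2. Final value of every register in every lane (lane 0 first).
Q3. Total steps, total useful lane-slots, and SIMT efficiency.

step 0: v2 <- 9                      11111111
step 1: v0 <- 0                      11111111
step 2: eval (v0 < (1 + (lane // 2))) 11111111
step 3: v2 <- 4                      11111111
step 4: v3 <- ((v0 * lane) // 2)     11111111
step 5: v0 <- (v0 + 2)               11111111
step 6: eval (v0 < (1 + (lane // 2))) 11111111
step 7: v2 <- 4                      00001111
step 8: v3 <- ((v0 * lane) // 2)     00001111
step 9: v0 <- (v0 + 2)               00001111
step 10: eval (v0 < (1 + (lane // 2))) 00001111
step 11: v3 <- max((v3 - v2), v3)     11111111
step 12: v0 <- (v2 * v0)              11111111

Answer: 13 steps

v2: 4,4,4,4,4,4,4,4
v3: 0,0,0,0,4,5,6,7
v0: 8,8,8,8,16,16,16,16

steps = 13; useful = 88; efficiency = 88/104 = 11/13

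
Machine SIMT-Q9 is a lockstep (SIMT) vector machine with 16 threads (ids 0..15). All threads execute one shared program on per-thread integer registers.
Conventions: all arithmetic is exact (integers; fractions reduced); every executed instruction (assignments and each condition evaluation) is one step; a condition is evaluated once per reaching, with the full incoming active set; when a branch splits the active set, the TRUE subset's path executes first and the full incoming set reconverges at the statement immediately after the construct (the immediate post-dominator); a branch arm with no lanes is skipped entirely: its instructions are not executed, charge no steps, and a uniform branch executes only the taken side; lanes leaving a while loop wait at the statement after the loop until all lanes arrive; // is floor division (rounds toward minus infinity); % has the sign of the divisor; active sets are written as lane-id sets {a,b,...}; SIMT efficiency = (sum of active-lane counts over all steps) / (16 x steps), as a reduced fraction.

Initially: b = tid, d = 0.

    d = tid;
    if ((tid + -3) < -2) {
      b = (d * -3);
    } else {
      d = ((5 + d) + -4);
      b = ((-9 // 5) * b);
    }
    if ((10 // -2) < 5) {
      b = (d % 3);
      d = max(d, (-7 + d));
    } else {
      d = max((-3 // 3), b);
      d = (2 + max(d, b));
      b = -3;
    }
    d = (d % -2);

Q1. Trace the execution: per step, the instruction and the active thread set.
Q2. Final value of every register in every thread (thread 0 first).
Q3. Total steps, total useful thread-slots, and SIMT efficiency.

step 0: d <- tid                     {0,1,2,3,4,5,6,7,8,9,10,11,12,13,14,15}
step 1: eval ((tid + -3) < -2)       {0,1,2,3,4,5,6,7,8,9,10,11,12,13,14,15}
step 2: b <- (d * -3)                {0}
step 3: d <- ((5 + d) + -4)          {1,2,3,4,5,6,7,8,9,10,11,12,13,14,15}
step 4: b <- ((-9 // 5) * b)         {1,2,3,4,5,6,7,8,9,10,11,12,13,14,15}
step 5: eval ((10 // -2) < 5)        {0,1,2,3,4,5,6,7,8,9,10,11,12,13,14,15}
step 6: b <- (d % 3)                 {0,1,2,3,4,5,6,7,8,9,10,11,12,13,14,15}
step 7: d <- max(d, (-7 + d))        {0,1,2,3,4,5,6,7,8,9,10,11,12,13,14,15}
step 8: d <- (d % -2)                {0,1,2,3,4,5,6,7,8,9,10,11,12,13,14,15}

Answer: 9 steps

b: 0,2,0,1,2,0,1,2,0,1,2,0,1,2,0,1
d: 0,0,-1,0,-1,0,-1,0,-1,0,-1,0,-1,0,-1,0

steps = 9; useful = 127; efficiency = 127/144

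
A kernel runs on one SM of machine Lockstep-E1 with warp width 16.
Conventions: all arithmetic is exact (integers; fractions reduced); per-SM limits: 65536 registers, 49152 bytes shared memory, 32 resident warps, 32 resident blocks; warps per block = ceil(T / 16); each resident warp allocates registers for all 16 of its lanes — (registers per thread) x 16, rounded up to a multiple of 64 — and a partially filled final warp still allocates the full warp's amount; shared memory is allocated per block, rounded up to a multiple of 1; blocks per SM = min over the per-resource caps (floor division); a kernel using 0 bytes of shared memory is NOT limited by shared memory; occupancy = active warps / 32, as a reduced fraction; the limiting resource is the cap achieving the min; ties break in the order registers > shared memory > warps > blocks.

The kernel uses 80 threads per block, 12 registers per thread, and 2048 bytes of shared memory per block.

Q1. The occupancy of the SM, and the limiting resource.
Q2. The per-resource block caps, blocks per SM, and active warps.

Answer: occupancy 15/16, limited by warps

registers: 68 blocks
shared memory: 24 blocks
warps: 6 blocks
blocks: 32 blocks

Answer: 6 blocks, 30 active warps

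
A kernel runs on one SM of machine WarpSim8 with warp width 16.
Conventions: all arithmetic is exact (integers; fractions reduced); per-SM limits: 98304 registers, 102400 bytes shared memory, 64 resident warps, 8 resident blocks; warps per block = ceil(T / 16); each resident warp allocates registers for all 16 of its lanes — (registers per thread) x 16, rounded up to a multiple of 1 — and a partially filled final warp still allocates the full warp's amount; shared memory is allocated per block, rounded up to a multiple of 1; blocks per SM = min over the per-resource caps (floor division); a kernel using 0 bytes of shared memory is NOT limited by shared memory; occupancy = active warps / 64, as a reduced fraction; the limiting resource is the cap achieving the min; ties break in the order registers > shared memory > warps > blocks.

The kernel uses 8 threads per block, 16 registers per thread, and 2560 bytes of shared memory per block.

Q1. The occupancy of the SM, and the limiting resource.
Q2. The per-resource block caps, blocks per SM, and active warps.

Answer: occupancy 1/8, limited by blocks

registers: 384 blocks
shared memory: 40 blocks
warps: 64 blocks
blocks: 8 blocks

Answer: 8 blocks, 8 active warps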